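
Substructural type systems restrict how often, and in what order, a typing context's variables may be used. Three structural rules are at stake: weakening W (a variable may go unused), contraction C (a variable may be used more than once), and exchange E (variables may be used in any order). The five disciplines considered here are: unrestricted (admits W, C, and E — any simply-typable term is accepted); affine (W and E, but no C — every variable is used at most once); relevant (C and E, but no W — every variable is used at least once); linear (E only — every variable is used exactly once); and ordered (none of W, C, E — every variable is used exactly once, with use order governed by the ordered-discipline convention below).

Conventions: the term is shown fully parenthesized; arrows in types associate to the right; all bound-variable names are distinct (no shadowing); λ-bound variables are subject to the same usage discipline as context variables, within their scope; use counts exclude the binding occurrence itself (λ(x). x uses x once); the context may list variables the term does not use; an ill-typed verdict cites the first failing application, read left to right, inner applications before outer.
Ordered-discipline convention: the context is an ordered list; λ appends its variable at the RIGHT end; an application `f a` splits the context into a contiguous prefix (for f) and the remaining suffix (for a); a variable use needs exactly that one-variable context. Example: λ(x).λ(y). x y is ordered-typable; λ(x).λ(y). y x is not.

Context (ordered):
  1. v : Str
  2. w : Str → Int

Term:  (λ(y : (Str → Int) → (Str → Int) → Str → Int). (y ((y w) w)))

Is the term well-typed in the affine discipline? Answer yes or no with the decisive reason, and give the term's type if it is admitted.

no — repeated use of w ×2, y ×2
variable uses: v: 0; w: 2; y [bound]: 2
left-to-right use order: y, y, w, w
typing: well-typed at ((Str → Int) → (Str → Int) → Str → Int) → (Str → Int) → Str → Int
per-discipline verdicts: ordered ✗ | linear ✗ | affine ✗ | relevant ✗ | unrestricted ✓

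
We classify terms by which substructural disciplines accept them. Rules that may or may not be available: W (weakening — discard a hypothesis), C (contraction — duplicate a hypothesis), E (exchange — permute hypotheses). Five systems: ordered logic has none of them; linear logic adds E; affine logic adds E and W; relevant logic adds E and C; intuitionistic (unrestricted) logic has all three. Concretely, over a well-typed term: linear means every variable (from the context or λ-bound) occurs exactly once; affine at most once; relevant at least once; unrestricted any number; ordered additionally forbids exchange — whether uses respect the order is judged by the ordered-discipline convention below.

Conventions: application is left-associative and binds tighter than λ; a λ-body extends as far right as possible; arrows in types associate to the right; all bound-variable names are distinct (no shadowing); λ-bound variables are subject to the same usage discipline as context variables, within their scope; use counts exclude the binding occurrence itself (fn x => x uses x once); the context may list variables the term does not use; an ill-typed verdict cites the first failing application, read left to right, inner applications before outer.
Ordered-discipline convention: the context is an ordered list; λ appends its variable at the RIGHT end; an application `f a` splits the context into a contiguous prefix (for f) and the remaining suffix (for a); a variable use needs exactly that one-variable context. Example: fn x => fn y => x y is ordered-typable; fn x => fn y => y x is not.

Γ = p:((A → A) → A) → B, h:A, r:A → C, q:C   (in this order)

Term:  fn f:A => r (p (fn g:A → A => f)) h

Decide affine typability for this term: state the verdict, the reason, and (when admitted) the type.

no — the type mismatch rejects it
usage: p=1; h=1; r=1; q=0; f (λ-bound)=1; g (λ-bound)=0
order of uses: r, p, f, h
typing: ill-typed: a function awaiting A gets B
all disciplines: ordered ✗ | linear ✗ | affine ✗ | relevant ✗ | unrestricted ✗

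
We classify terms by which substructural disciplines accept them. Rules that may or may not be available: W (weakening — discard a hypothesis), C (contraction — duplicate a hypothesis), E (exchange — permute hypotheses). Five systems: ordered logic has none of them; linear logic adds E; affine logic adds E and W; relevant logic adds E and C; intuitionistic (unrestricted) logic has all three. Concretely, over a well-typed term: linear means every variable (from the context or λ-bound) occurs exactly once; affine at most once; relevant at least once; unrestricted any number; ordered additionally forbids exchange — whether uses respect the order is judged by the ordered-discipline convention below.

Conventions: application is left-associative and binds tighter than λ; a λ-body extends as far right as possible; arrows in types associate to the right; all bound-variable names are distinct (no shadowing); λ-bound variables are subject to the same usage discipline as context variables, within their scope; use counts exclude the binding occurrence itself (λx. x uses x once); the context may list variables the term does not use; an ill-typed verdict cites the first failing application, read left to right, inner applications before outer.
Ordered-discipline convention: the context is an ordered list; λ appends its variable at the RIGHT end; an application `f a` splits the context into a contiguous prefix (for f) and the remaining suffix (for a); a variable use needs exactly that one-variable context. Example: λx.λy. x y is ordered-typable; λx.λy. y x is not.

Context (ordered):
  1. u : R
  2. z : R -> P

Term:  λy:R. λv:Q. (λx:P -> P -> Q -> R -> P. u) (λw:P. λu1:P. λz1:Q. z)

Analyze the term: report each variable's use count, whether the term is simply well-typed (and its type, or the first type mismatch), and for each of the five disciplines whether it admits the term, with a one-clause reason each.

variable uses: u: 1×; z: 1×; y (λ-bound): 0×; v (λ-bound): 0×; x (λ-bound): 0×; w (λ-bound): 0×; u1 (λ-bound): 0×; z1 (λ-bound): 0×
order of uses: u, z
typing: well-typed — term : R -> Q -> R
ordered: ✗ — needs weakening: y, v, x, w, u1, z1 unused
linear: ✗ — needs weakening: y, v, x, w, u1, z1 unused
affine: ✓ — none of u, z, y, v, x, w, u1, z1 used more than once
relevant: ✗ — needs weakening: y, v, x, w, u1, z1 unused
unrestricted: ✓ — typability at R -> Q -> R is all that's needed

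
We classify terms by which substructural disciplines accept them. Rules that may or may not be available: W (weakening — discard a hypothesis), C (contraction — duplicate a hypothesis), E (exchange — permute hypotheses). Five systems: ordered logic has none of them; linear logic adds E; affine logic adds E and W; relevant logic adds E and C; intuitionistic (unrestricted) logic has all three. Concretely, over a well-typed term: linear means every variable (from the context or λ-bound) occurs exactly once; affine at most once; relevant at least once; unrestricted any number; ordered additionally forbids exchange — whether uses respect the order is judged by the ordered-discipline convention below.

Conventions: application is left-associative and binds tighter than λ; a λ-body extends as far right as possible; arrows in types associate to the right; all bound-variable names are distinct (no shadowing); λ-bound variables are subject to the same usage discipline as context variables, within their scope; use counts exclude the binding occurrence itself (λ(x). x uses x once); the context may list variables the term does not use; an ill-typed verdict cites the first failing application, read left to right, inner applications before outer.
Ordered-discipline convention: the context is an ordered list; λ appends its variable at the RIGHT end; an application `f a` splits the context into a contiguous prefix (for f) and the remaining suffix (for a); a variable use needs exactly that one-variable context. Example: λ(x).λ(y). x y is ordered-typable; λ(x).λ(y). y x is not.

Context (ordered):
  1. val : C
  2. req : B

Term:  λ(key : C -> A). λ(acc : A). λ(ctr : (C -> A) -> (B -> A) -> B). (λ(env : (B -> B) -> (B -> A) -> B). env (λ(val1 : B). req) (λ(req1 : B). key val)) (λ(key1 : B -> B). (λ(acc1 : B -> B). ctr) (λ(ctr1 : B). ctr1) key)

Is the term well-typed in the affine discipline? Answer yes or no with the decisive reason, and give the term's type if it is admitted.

no — uses contraction: key ×2
use counts: val ×1; req ×1; key (bound) ×2; acc (bound) ×0; ctr (bound) ×1; env (bound) ×1; val1 (bound) ×0; req1 (bound) ×0; key1 (bound) ×0; acc1 (bound) ×0; ctr1 (bound) ×1
left-to-right use order: env, req, key, val, ctr, ctr1, key
typing: the term checks, with type (C -> A) -> A -> ((C -> A) -> (B -> A) -> B) -> B
all disciplines: ordered ✗; linear ✗; affine ✗; relevant ✗; unrestricted ✓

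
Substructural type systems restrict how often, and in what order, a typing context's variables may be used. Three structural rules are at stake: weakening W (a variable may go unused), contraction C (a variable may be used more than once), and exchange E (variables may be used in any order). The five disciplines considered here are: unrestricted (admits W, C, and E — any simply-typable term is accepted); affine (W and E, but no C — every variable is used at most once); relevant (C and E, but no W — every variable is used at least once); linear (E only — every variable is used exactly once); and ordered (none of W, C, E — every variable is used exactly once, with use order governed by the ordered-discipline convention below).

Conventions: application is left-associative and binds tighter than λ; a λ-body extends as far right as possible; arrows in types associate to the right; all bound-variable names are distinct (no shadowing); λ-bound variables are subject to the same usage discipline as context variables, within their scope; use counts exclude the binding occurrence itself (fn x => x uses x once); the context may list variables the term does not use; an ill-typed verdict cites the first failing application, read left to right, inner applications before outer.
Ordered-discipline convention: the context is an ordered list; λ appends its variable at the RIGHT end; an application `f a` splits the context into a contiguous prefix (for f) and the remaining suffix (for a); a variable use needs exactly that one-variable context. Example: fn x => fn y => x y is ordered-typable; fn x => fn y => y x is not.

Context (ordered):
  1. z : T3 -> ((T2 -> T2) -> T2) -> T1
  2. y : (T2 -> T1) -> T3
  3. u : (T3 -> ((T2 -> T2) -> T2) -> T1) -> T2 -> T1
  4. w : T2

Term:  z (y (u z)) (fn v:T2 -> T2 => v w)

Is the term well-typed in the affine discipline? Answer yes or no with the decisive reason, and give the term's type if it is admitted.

no — needs contraction — z ×2
use counts: z: 2; y: 1; u: 1; w: 1; v (bound): 1
left-to-right use order: z, y, u, z, v, w
typing: ✓ — T1
summary: ordered ✗ · linear ✗ · affine ✗ · relevant ✓ · unrestricted ✓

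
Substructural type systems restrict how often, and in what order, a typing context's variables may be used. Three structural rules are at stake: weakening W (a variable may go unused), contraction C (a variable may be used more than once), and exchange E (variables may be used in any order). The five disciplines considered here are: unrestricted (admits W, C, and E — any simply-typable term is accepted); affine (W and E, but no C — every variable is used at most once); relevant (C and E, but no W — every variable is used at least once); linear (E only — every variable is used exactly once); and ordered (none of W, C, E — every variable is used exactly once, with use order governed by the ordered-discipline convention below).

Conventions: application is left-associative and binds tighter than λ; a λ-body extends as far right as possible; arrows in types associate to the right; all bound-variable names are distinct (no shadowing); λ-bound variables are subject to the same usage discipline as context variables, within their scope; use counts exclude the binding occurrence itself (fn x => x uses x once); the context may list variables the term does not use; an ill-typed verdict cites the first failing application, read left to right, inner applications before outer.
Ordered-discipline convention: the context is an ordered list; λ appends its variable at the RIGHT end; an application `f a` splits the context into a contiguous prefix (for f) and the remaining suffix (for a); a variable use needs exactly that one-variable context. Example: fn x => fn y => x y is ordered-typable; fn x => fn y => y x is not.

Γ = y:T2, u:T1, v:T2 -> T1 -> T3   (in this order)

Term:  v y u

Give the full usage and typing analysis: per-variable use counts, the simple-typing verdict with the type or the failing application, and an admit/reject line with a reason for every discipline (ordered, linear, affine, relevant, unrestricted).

counts: y: 1×, u: 1×, v: 1×
order of uses: v, y, u
typing: well-typed — term : T3
ordered: ✗ — use order v, y, u needs exchange
linear: ✓ — exactly-once usage across y, u, v
affine: ✓ — none of y, u, v used more than once
relevant: ✓ — y, u, v: all used, weakening unneeded
unrestricted: ✓ — simply typable at T3; W, C, E all held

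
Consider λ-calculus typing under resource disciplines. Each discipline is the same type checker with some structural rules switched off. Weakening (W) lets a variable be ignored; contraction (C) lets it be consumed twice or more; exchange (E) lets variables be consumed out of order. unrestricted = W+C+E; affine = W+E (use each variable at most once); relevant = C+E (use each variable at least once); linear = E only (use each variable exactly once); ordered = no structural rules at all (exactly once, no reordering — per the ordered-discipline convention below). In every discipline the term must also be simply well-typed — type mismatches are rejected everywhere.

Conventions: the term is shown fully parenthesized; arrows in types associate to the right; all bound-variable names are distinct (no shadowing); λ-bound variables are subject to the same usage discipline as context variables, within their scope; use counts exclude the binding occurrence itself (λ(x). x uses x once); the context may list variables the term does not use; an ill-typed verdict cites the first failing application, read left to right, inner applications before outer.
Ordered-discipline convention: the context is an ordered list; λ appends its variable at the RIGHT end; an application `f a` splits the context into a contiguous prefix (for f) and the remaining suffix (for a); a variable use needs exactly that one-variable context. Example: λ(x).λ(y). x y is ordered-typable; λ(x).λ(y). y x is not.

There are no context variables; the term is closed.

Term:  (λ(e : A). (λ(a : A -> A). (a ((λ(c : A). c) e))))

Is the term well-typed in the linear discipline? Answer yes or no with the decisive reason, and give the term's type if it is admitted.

yes — exactly-once usage across e, a, c; term : A -> (A -> A) -> A
variable uses: e (λ-bound) ×1, a (λ-bound) ×1, c (λ-bound) ×1
left-to-right use order: a, c, e
typing: well-typed — term : A -> (A -> A) -> A
per-discipline verdicts: ordered ✗; linear ✓; affine ✓; relevant ✓; unrestricted ✓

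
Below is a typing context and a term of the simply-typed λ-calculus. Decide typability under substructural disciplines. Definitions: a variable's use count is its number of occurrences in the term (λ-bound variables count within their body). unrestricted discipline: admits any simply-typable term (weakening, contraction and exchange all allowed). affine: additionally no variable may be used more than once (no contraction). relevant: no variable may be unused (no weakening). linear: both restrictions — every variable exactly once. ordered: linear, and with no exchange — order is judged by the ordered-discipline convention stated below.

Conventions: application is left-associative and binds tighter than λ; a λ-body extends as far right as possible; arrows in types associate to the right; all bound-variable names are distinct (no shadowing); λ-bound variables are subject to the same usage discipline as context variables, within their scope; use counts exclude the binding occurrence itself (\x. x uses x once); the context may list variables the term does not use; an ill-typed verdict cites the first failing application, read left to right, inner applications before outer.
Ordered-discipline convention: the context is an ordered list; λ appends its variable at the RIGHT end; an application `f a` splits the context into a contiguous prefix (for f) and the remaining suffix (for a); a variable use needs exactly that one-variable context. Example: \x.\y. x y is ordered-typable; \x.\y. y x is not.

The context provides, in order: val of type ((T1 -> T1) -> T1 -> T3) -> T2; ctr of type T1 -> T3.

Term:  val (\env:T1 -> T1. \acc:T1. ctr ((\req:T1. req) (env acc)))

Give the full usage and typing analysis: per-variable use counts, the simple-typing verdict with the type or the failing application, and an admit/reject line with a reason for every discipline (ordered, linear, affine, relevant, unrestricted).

counts: val: 1; ctr: 1; env (λ-bound): 1; acc (λ-bound): 1; req (λ-bound): 1
use order (left to right): val, ctr, req, env, acc
typing: the term checks, with type T2
ordered ✓ (single-use (val, ctr, env, acc, req), ordered derivation ok)
linear ✓ (each of val, ctr, env, acc, req used exactly once)
affine ✓ (at most one use each (val, ctr, env, acc, req))
relevant ✓ (every one of val, ctr, env, acc, req appears)
unrestricted ✓ (type-checks (T2) and nothing is barred)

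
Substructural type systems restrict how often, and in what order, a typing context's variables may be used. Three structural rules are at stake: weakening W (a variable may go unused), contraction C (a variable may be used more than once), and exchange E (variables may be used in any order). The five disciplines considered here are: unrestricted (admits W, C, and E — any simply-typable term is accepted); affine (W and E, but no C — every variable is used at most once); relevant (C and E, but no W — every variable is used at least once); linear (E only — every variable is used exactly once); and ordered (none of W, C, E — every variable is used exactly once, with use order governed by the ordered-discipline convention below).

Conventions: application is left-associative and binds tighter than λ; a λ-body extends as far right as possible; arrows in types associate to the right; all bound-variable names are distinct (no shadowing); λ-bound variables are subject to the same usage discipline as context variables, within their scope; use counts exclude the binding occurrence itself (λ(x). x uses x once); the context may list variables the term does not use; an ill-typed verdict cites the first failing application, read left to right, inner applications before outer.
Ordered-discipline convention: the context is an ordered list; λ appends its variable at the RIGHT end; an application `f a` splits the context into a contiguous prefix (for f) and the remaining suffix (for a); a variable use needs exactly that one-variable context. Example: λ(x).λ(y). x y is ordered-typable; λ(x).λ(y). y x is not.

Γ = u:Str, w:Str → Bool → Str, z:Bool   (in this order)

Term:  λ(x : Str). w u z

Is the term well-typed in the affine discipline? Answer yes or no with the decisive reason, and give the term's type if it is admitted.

yes — u, w, z, x: no repeats, contraction unneeded; term : Str → Str
counts: u ×1, w ×1, z ×1, x (λ-bound) ×0
left-to-right use order: w, u, z
typing: well-typed — term : Str → Str
all disciplines: ordered ✗ · linear ✗ · affine ✓ · relevant ✗ · unrestricted ✓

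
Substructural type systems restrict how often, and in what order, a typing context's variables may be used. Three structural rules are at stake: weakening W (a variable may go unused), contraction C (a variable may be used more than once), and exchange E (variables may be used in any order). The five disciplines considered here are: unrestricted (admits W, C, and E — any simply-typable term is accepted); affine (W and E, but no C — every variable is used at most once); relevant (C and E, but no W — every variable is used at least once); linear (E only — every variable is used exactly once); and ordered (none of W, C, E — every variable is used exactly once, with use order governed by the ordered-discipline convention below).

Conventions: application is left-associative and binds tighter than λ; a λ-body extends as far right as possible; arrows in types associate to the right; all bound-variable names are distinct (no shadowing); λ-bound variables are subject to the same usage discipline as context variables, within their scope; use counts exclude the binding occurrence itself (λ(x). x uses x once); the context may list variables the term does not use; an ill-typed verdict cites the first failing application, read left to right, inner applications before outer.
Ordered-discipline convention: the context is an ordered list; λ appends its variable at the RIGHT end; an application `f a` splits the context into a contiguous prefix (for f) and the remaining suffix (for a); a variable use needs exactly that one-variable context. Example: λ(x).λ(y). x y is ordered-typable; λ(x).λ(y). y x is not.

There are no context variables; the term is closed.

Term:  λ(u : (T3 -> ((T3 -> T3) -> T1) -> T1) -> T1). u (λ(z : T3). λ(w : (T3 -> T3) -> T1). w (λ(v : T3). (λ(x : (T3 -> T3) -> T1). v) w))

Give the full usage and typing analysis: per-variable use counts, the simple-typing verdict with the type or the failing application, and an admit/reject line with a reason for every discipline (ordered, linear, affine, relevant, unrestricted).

variable uses: u [bound]: 1×; z [bound]: 0×; w [bound]: 2×; v [bound]: 1×; x [bound]: 0×
left-to-right use order: u, w, v, w
typing: well-typed at ((T3 -> ((T3 -> T3) -> T1) -> T1) -> T1) -> T1
ordered ✗ (needs contraction — w ×2; unused: z, x — weakening required)
linear ✗ (needs contraction — w ×2; unused: z, x — weakening required)
affine ✗ (needs contraction — w ×2)
relevant ✗ (unused: z, x — weakening required)
unrestricted ✓ (typability at ((T3 -> ((T3 -> T3) -> T1) -> T1) -> T1) -> T1 is all that's needed)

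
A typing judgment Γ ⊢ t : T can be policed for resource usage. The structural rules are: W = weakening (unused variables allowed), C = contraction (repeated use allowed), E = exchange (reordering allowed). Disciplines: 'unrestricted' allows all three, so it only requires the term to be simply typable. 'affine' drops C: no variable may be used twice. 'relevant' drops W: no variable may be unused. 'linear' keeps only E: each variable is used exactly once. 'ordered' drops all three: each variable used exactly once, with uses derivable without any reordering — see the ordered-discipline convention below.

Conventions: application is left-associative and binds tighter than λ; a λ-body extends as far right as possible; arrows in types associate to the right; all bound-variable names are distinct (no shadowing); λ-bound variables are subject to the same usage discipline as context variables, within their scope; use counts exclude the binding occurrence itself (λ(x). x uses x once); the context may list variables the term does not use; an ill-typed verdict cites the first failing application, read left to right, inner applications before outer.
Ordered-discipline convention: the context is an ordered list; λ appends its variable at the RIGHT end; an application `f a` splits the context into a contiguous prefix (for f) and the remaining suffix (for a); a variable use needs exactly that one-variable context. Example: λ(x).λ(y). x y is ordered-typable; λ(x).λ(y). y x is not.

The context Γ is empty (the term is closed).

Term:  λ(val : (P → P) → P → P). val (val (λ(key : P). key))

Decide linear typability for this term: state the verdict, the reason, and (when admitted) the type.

no — repeated use of val ×2
use counts: val (λ-bound): 2×, key (λ-bound): 1×
order of uses: val, val, key
typing: ✓ — ((P → P) → P → P) → P → P
summary: ordered ✗; linear ✗; affine ✗; relevant ✓; unrestricted ✓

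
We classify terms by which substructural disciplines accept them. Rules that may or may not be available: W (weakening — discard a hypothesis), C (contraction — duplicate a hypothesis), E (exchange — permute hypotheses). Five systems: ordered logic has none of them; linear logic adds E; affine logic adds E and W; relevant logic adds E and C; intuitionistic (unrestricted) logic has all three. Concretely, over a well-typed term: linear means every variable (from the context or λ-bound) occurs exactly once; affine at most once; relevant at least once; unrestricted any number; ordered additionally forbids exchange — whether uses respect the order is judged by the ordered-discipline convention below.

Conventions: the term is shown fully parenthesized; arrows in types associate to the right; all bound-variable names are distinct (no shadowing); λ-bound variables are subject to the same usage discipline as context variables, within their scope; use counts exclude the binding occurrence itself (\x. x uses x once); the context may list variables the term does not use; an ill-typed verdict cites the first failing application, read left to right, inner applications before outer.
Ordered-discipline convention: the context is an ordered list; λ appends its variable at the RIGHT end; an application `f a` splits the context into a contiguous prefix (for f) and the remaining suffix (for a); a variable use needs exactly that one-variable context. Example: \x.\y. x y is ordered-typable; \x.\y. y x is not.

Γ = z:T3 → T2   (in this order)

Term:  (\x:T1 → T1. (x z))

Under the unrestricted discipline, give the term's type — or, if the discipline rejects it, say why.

not well-typed under unrestricted — the type mismatch rejects it
usage: z=1; x (bound)=1
order of uses: x, z
typing: ill-typed: an argument T3 → T2 mismatches the expected T1
per-discipline verdicts: ordered ✗; linear ✗; affine ✗; relevant ✗; unrestricted ✗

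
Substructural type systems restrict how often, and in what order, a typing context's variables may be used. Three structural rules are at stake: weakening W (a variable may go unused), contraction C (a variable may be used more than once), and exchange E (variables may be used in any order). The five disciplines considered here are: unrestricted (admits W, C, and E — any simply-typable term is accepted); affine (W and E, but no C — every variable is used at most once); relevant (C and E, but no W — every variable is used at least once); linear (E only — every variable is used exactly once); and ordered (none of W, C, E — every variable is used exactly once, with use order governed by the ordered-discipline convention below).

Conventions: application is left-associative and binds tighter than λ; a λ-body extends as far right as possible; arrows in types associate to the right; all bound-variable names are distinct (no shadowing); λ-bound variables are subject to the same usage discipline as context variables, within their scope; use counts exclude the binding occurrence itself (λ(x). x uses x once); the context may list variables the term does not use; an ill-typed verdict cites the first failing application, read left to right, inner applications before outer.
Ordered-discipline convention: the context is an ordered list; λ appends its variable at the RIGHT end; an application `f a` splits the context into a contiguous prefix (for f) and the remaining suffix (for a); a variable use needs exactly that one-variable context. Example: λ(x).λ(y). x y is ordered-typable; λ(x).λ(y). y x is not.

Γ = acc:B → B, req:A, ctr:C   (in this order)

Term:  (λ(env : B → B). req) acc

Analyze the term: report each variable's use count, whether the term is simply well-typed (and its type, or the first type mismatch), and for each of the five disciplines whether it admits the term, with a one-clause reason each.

usage: acc=1; req=1; ctr=0; env (λ-bound)=0
left-to-right use order: req, acc
typing: well-typed — term : A
ordered: ✗ — ctr, env left unused
linear: ✗ — ctr, env left unused
affine: ✓ — none of acc, req, ctr, env used more than once
relevant: ✗ — ctr, env left unused
unrestricted: ✓ — well-typed at A; no restrictions here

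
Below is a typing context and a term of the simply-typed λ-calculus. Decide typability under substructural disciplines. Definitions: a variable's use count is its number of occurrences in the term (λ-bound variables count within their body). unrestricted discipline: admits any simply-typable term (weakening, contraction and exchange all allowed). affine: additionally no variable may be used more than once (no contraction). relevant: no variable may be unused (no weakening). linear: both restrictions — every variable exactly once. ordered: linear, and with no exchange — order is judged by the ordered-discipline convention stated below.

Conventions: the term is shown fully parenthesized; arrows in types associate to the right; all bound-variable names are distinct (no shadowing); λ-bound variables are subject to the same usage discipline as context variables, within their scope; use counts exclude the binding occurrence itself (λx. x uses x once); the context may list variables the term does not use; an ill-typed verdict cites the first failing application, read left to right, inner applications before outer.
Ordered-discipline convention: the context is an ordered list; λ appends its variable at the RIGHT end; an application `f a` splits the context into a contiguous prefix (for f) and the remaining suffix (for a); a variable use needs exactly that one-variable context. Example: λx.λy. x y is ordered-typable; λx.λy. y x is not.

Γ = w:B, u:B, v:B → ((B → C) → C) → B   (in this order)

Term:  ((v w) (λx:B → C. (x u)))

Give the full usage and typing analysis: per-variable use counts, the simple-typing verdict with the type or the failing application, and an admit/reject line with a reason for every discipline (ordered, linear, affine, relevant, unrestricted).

variable uses: w ×1; u ×1; v ×1; x (λ-bound) ×1
order of uses: v, w, x, u
typing: ✓ — B
ordered: ✗, no ordered split (uses run v, w, x, u)
linear: ✓, single use per variable (w, u, v, x)
affine: ✓, w, u, v, x: no repeats, contraction unneeded
relevant: ✓, w, u, v, x: all used, weakening unneeded
unrestricted: ✓, simply typable at B; W, C, E all held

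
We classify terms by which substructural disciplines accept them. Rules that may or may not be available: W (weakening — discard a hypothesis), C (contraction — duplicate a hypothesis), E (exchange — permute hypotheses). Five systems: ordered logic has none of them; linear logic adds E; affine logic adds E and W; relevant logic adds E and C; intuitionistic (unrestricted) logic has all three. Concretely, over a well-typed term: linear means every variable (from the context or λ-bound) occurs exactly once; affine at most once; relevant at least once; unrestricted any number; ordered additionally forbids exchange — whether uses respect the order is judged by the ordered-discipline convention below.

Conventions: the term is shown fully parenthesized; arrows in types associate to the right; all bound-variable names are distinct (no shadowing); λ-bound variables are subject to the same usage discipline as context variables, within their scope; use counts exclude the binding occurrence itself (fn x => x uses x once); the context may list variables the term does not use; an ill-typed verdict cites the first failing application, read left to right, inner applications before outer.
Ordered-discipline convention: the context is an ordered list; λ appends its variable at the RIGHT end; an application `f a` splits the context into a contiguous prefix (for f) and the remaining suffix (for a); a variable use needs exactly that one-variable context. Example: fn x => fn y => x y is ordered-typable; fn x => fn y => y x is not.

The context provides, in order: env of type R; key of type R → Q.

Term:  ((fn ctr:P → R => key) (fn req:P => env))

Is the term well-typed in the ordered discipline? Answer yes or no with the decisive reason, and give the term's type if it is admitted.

no — ctr, req never used (weakening)
variable uses: env=1; key=1; ctr (bound)=0; req (bound)=0
use order (left to right): key, env
typing: well-typed — term : R → Q
all disciplines: ordered ✗; linear ✗; affine ✓; relevant ✗; unrestricted ✓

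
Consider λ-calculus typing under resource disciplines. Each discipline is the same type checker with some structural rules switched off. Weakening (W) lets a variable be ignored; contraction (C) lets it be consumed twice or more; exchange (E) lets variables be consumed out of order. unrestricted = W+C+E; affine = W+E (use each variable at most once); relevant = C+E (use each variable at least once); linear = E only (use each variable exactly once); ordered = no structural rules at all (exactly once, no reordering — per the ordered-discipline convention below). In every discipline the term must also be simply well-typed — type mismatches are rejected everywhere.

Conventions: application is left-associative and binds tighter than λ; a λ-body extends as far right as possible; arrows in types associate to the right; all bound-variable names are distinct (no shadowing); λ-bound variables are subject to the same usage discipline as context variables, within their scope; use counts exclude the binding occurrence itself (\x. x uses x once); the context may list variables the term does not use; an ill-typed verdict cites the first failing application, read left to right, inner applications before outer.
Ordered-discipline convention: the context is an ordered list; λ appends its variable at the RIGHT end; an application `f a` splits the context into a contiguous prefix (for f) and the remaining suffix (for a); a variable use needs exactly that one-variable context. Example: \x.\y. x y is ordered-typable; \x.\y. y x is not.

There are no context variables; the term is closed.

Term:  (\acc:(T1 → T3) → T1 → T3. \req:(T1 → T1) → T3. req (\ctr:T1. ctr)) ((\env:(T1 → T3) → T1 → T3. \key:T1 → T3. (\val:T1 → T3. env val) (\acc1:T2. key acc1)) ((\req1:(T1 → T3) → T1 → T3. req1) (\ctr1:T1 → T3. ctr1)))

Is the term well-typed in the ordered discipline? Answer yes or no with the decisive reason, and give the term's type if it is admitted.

no — not simply typable
counts: acc (bound): 0; req (bound): 1; ctr (bound): 1; env (bound): 1; key (bound): 1; val (bound): 1; acc1 (bound): 1; req1 (bound): 1; ctr1 (bound): 1
use order (left to right): req, ctr, env, val, key, acc1, req1, ctr1
typing: ill-typed: an argument T2 mismatches the expected T1
all disciplines: ordered ✗; linear ✗; affine ✗; relevant ✗; unrestricted ✗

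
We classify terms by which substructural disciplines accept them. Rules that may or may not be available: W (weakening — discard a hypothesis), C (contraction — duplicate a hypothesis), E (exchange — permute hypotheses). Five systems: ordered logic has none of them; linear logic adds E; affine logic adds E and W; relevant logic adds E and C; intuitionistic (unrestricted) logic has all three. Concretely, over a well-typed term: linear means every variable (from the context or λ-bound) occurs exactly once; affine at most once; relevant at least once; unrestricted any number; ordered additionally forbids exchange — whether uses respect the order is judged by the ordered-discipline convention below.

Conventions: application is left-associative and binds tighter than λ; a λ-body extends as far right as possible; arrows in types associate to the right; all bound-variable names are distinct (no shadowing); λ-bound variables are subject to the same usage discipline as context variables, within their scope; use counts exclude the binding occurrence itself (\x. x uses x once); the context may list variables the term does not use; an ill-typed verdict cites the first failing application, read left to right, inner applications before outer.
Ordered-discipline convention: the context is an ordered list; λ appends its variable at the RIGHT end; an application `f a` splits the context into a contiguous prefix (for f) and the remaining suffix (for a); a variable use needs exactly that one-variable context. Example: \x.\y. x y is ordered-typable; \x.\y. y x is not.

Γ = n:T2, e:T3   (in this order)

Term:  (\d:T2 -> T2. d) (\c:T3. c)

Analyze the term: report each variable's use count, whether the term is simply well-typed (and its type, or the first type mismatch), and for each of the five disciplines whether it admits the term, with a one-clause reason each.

usage: n=0, e=0, d (bound)=1, c (bound)=1
order of uses: d, c
typing: ill-typed: an argument T3 -> T3 mismatches the expected T2 -> T2
ordered ✗ (not simply typable)
linear ✗ (fails simple typing)
affine ✗ (a type mismatch blocks all five)
relevant ✗ (the type mismatch rejects it)
unrestricted ✗ (not simply typable)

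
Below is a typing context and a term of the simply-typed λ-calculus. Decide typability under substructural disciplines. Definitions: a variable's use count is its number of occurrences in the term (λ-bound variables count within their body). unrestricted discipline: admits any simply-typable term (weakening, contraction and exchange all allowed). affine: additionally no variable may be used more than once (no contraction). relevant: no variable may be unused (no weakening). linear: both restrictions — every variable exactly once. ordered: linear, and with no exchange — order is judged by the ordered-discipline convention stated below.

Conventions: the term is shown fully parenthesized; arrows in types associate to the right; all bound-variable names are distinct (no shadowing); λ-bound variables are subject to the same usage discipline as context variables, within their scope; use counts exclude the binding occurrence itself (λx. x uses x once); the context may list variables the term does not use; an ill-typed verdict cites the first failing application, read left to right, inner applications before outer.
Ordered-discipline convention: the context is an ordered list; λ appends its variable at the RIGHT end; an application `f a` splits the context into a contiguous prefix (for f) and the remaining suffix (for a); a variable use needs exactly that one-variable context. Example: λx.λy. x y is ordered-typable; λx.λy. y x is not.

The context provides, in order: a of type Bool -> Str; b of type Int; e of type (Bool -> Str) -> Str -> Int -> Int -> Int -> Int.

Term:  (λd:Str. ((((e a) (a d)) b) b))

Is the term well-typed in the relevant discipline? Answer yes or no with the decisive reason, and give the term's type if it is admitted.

no — not simply typable
usage: a: 2×, b: 2×, e: 1×, d (bound): 1×
use order (left to right): e, a, a, d, b, b
typing: ill-typed: argument of type Str where Bool is required
per-discipline verdicts: ordered ✗ · linear ✗ · affine ✗ · relevant ✗ · unrestricted ✗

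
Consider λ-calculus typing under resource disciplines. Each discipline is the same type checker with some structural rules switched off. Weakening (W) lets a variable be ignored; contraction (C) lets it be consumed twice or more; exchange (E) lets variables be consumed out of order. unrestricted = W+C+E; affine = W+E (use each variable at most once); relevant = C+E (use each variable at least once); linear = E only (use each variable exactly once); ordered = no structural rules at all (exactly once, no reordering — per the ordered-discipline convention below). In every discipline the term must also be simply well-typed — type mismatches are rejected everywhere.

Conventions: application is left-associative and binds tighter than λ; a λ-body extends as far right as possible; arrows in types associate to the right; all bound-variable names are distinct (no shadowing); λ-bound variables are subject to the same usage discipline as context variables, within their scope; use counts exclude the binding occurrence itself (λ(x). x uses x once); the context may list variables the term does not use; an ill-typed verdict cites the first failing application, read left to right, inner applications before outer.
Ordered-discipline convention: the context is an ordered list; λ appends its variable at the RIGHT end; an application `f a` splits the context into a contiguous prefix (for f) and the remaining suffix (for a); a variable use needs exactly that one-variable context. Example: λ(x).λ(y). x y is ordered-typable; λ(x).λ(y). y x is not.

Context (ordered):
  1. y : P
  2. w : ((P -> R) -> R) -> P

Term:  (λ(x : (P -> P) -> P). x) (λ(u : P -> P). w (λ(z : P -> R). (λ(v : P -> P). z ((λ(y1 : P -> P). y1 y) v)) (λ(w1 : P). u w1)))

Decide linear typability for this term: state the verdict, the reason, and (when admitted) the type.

yes — exactly-once usage across y, w, x, u, z, v, y1, w1; term : (P -> P) -> P
usage: y: 1; w: 1; x (bound): 1; u (bound): 1; z (bound): 1; v (bound): 1; y1 (bound): 1; w1 (bound): 1
order of uses: x, w, z, y1, y, v, u, w1
typing: the term checks, with type (P -> P) -> P
per-discipline verdicts: ordered ✗ | linear ✓ | affine ✓ | relevant ✓ | unrestricted ✓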